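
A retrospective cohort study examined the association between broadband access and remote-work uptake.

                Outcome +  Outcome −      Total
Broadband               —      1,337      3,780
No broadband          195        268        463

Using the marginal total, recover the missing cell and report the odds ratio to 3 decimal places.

2.511

The missing cell is in the exposed row: 3780 − 1337 = 2443.
So a = 2443, b = 1337, c = 195, d = 268.
OR = (a·d)/(b·c) = (2443 × 268) / (1337 × 195) = 654724 / 260715 = 2.51126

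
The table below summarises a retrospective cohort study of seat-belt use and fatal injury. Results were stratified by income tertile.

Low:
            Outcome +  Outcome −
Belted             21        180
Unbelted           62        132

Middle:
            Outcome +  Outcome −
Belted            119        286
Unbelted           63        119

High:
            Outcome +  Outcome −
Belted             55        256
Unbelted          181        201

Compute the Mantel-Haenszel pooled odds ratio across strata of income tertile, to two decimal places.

OR_MH = Σ(aᵢdᵢ/nᵢ) / Σ(bᵢcᵢ/nᵢ), where nᵢ is the stratum total.
Stratum 1 (Low): n = 395; a·d/n = 21·132/395 = 7.0177; b·c/n = 180·62/395 = 28.2532
Stratum 2 (Middle): n = 587; a·d/n = 119·119/587 = 24.1244; b·c/n = 286·63/587 = 30.6951
Stratum 3 (High): n = 693; a·d/n = 55·201/693 = 15.9524; b·c/n = 256·181/693 = 66.8629
OR_MH = (7.0177 + 24.1244 + 15.9524) / (28.2532 + 30.6951 + 66.8629) = 47.0945 / 125.8111 = 0.37433

0.37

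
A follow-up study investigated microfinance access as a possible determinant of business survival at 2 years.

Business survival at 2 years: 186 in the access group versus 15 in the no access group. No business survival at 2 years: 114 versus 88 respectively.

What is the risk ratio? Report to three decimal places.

From the description: a = 186, b = 114, c = 15, d = 88.
Risk in exposed = 186/300 = 0.62000; risk in unexposed = 15/103 = 0.14563.
RR = 0.62000 / 0.14563 = 4.25733
The risk among the exposed is 4.26 times that among the unexposed.

4.257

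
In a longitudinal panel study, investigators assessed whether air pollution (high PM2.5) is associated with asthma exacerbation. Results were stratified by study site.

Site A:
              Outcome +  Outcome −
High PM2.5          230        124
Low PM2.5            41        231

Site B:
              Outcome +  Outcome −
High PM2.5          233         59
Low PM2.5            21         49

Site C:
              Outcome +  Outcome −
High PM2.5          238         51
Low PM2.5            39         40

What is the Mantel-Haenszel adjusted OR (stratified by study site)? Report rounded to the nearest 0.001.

OR_MH = Σ(aᵢdᵢ/nᵢ) / Σ(bᵢcᵢ/nᵢ), where nᵢ is the stratum total.
Stratum 1 (Site A): n = 626; a·d/n = 230·231/626 = 84.8722; b·c/n = 124·41/626 = 8.1214
Stratum 2 (Site B): n = 362; a·d/n = 233·49/362 = 31.5387; b·c/n = 59·21/362 = 3.4227
Stratum 3 (Site C): n = 368; a·d/n = 238·40/368 = 25.8696; b·c/n = 51·39/368 = 5.4049
OR_MH = (84.8722 + 31.5387 + 25.8696) / (8.1214 + 3.4227 + 5.4049) = 142.2804 / 16.9489 = 8.39465

8.395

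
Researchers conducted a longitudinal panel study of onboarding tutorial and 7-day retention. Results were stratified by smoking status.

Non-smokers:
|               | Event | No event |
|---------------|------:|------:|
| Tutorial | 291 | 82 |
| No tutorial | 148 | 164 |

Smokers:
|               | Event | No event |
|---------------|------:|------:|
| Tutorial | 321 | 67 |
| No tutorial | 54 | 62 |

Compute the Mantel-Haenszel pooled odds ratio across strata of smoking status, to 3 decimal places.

4.385

OR_MH = Σ(aᵢdᵢ/nᵢ) / Σ(bᵢcᵢ/nᵢ), where nᵢ is the stratum total.
Stratum 1 (Non-smokers): n = 685; a·d/n = 291·164/685 = 69.6701; b·c/n = 82·148/685 = 17.7168
Stratum 2 (Smokers): n = 504; a·d/n = 321·62/504 = 39.4881; b·c/n = 67·54/504 = 7.1786
OR_MH = (69.6701 + 39.4881) / (17.7168 + 7.1786) = 109.1582 / 24.8954 = 4.38468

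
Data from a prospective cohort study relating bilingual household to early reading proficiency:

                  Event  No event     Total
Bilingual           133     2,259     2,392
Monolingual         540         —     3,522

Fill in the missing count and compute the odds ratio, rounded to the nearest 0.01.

0.33

The missing cell is in the unexposed row: 3522 − 540 = 2982.
So a = 133, b = 2259, c = 540, d = 2982.
OR = (a·d)/(b·c) = (133 × 2982) / (2259 × 540) = 396606 / 1219860 = 0.32512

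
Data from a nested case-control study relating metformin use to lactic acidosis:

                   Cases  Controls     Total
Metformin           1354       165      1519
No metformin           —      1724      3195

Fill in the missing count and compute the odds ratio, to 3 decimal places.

9.617

The missing cell is in the unexposed row: 3195 − 1724 = 1471.
So a = 1354, b = 165, c = 1471, d = 1724.
OR = (a·d)/(b·c) = (1354 × 1724) / (165 × 1471) = 2334296 / 242715 = 9.61744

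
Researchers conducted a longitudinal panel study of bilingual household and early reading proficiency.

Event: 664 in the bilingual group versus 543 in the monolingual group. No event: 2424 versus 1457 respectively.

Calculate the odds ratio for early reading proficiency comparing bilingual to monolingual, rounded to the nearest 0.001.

From the description: a = 664, b = 2424, c = 543, d = 1457.
OR = (a·d)/(b·c) = (664 × 1457) / (2424 × 543) = 967448 / 1316232 = 0.73501
Exposure is associated with lower odds of early reading proficiency (OR = 0.74 < 1).

0.735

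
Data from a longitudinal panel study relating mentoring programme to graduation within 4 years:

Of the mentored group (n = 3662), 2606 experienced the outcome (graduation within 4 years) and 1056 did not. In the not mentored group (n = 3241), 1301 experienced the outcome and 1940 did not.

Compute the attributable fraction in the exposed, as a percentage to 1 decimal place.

From the description: a = 2606, b = 1056, c = 1301, d = 1940.
Risk in exposed = 2606/3662 = 0.71163; risk in unexposed = 1301/3241 = 0.40142.
RR = 0.71163/0.40142 = 1.77279
AR% = (RR − 1)/RR × 100 = (1.77279 − 1)/1.77279 × 100 = 43.5918%

43.6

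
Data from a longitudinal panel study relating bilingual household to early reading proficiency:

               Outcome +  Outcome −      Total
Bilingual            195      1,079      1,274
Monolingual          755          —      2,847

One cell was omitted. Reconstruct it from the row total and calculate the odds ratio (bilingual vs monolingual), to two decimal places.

0.50

The missing cell is in the unexposed row: 2847 − 755 = 2092.
So a = 195, b = 1079, c = 755, d = 2092.
OR = (a·d)/(b·c) = (195 × 2092) / (1079 × 755) = 407940 / 814645 = 0.50076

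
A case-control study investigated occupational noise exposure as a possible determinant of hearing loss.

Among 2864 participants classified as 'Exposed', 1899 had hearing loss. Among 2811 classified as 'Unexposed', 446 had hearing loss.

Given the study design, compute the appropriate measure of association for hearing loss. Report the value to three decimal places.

From the description: a = 1899, b = 965, c = 446, d = 2365.
This is a case-control study: participants were sampled on outcome status, so risks in the source population cannot be estimated directly — relative risk is not valid here. The odds ratio is the appropriate measure.
OR = (a·d)/(b·c) = (1899 × 2365) / (965 × 446) = 4491135 / 430390 = 10.43504

10.435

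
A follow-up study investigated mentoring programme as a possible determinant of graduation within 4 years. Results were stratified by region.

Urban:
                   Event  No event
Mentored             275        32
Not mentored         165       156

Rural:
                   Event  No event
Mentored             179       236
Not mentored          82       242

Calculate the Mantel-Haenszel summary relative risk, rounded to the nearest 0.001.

RR_MH = Σ(aᵢ·n₀ᵢ/nᵢ) / Σ(cᵢ·n₁ᵢ/nᵢ), with n₁ᵢ = aᵢ+bᵢ (exposed), n₀ᵢ = cᵢ+dᵢ (unexposed), nᵢ = n₁ᵢ+n₀ᵢ.
Stratum 1 (Urban): n₁ = 307, n₀ = 321, n = 628; a·n₀/n = 275·321/628 = 140.5653; c·n₁/n = 165·307/628 = 80.6608
Stratum 2 (Rural): n₁ = 415, n₀ = 324, n = 739; a·n₀/n = 179·324/739 = 78.4790; c·n₁/n = 82·415/739 = 46.0487
RR_MH = (140.5653 + 78.4790) / (80.6608 + 46.0487) = 219.0443 / 126.7095 = 1.72871

1.729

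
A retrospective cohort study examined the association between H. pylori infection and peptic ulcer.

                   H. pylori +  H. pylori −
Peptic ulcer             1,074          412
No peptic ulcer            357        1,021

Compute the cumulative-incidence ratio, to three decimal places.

2.610

Reading the table with exposure as columns: a = 1074 (H. pylori +, case), b = 357 (H. pylori +, non-case), c = 412 (H. pylori −, case), d = 1021.
Risk in exposed = 1074/1431 = 0.75052; risk in unexposed = 412/1433 = 0.28751.
RR = 0.75052 / 0.28751 = 2.61044
The risk among the exposed is 2.61 times that among the unexposed.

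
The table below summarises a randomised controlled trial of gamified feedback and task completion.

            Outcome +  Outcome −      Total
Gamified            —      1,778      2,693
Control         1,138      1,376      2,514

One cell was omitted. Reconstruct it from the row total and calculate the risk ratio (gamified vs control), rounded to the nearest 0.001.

The missing cell is in the exposed row: 2693 − 1778 = 915.
So a = 915, b = 1778, c = 1138, d = 1376.
RR = [a/(a+b)] / [c/(c+d)] = (915/2693) / (1138/2514) = 0.33977/0.45267 = 0.75060

0.751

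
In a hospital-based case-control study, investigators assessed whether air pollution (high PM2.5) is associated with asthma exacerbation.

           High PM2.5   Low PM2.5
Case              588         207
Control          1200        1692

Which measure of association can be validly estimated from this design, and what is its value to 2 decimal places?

4.01

Reading the table with exposure as columns: a = 588 (High PM2.5, case), b = 1200 (High PM2.5, non-case), c = 207 (Low PM2.5, case), d = 1692.
This is a hospital-based case-control study: participants were sampled on outcome status, so risks in the source population cannot be estimated directly — relative risk is not valid here. The odds ratio is the appropriate measure.
OR = (a·d)/(b·c) = (588 × 1692) / (1200 × 207) = 994896 / 248400 = 4.00522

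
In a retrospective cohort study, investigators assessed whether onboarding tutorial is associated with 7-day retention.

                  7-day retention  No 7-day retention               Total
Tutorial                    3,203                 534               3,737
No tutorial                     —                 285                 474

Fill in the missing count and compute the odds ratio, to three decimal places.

The missing cell is in the unexposed row: 474 − 285 = 189.
So a = 3203, b = 534, c = 189, d = 285.
OR = (a·d)/(b·c) = (3203 × 285) / (534 × 189) = 912855 / 100926 = 9.04480

9.045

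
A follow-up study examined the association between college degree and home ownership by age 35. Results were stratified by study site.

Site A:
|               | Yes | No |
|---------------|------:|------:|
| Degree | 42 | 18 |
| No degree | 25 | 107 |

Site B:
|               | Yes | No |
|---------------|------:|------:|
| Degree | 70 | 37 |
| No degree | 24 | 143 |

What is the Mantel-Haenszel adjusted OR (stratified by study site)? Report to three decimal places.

10.733

OR_MH = Σ(aᵢdᵢ/nᵢ) / Σ(bᵢcᵢ/nᵢ), where nᵢ is the stratum total.
Stratum 1 (Site A): n = 192; a·d/n = 42·107/192 = 23.4062; b·c/n = 18·25/192 = 2.3438
Stratum 2 (Site B): n = 274; a·d/n = 70·143/274 = 36.5328; b·c/n = 37·24/274 = 3.2409
OR_MH = (23.4062 + 36.5328) / (2.3438 + 3.2409) = 59.9391 / 5.5846 = 10.73288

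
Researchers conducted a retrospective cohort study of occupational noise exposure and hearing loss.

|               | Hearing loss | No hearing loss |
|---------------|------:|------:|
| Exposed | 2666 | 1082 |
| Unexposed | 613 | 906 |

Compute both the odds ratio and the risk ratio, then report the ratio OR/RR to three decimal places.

Cells: a = 2666, b = 1082, c = 613, d = 906.
OR = (2666·906)/(1082·613) = 2415396/663266 = 3.64167
Risk in exposed = 2666/3748 = 0.71131; risk in unexposed = 613/1519 = 0.40355; RR = 1.76262
OR/RR = 3.64167 / 1.76262 = 2.06606
The outcome is not rare, so the OR lies further from 1 than the RR.

2.066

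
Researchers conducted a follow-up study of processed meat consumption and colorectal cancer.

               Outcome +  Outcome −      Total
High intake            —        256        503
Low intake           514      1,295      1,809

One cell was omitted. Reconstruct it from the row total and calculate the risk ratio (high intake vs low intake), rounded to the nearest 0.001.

The missing cell is in the exposed row: 503 − 256 = 247.
So a = 247, b = 256, c = 514, d = 1295.
RR = [a/(a+b)] / [c/(c+d)] = (247/503) / (514/1809) = 0.49105/0.28413 = 1.72824

1.728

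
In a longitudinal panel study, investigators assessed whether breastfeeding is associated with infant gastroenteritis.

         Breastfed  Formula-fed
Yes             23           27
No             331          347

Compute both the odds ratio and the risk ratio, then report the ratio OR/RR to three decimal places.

Reading the table with exposure as columns: a = 23 (Breastfed, case), b = 331 (Breastfed, non-case), c = 27 (Formula-fed, case), d = 347.
OR = (23·347)/(331·27) = 7981/8937 = 0.89303
Risk in exposed = 23/354 = 0.06497; risk in unexposed = 27/374 = 0.07219; RR = 0.89998
OR/RR = 0.89303 / 0.89998 = 0.99228
The outcome is rare in both groups, so OR ≈ RR (ratio near 1).

0.992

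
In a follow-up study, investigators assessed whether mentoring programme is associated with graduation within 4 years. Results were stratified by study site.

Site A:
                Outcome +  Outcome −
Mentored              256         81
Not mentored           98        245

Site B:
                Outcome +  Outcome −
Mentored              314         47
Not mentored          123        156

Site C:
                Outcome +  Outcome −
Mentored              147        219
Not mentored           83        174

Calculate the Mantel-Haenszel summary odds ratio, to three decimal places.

OR_MH = Σ(aᵢdᵢ/nᵢ) / Σ(bᵢcᵢ/nᵢ), where nᵢ is the stratum total.
Stratum 1 (Site A): n = 680; a·d/n = 256·245/680 = 92.2353; b·c/n = 81·98/680 = 11.6735
Stratum 2 (Site B): n = 640; a·d/n = 314·156/640 = 76.5375; b·c/n = 47·123/640 = 9.0328
Stratum 3 (Site C): n = 623; a·d/n = 147·174/623 = 41.0562; b·c/n = 219·83/623 = 29.1766
OR_MH = (92.2353 + 76.5375 + 41.0562) / (11.6735 + 9.0328 + 29.1766) = 209.8290 / 49.8829 = 4.20643

4.206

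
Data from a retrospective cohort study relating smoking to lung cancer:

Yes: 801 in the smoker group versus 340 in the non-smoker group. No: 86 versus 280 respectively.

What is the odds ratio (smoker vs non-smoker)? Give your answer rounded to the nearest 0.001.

7.670

From the description: a = 801, b = 86, c = 340, d = 280.
OR = (a·d)/(b·c) = (801 × 280) / (86 × 340) = 224280 / 29240 = 7.67031
The odds of lung cancer are about 7.67 times as high in the smoker group.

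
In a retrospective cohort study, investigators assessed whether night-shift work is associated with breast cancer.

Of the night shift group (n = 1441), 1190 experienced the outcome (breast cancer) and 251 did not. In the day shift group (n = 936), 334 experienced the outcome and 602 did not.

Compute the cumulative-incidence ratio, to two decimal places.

2.31

From the description: a = 1190, b = 251, c = 334, d = 602.
Risk in exposed = 1190/1441 = 0.82582; risk in unexposed = 334/936 = 0.35684.
RR = 0.82582 / 0.35684 = 2.31426
The risk among the exposed is 2.31 times that among the unexposed.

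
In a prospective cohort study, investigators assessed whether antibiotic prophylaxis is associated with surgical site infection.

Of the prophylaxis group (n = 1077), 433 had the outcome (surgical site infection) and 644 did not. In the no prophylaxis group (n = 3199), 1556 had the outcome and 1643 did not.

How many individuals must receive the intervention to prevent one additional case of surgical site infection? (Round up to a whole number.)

12

Risk in treated group = 433/1077 = 0.40204; risk in control = 1556/3199 = 0.48640.
Absolute risk reduction = 0.48640 − 0.40204 = 0.08436
NNT = 1 / ARR = 1 / 0.08436 = 11.854 → round up → 12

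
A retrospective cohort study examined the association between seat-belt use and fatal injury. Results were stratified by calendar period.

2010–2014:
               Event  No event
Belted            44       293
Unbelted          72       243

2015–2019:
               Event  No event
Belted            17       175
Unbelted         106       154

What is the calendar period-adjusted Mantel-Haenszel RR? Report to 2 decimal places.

0.38

RR_MH = Σ(aᵢ·n₀ᵢ/nᵢ) / Σ(cᵢ·n₁ᵢ/nᵢ), with n₁ᵢ = aᵢ+bᵢ (exposed), n₀ᵢ = cᵢ+dᵢ (unexposed), nᵢ = n₁ᵢ+n₀ᵢ.
Stratum 1 (2010–2014): n₁ = 337, n₀ = 315, n = 652; a·n₀/n = 44·315/652 = 21.2577; c·n₁/n = 72·337/652 = 37.2147
Stratum 2 (2015–2019): n₁ = 192, n₀ = 260, n = 452; a·n₀/n = 17·260/452 = 9.7788; c·n₁/n = 106·192/452 = 45.0265
RR_MH = (21.2577 + 9.7788) / (37.2147 + 45.0265) = 31.0364 / 82.2413 = 0.37738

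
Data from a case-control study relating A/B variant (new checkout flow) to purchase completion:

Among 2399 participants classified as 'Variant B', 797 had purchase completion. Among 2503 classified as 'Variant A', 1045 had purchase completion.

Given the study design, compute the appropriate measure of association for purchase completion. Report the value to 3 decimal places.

0.694

From the description: a = 797, b = 1602, c = 1045, d = 1458.
This is a case-control study: participants were sampled on outcome status, so risks in the source population cannot be estimated directly — relative risk is not valid here. The odds ratio is the appropriate measure.
OR = (a·d)/(b·c) = (797 × 1458) / (1602 × 1045) = 1162026 / 1674090 = 0.69412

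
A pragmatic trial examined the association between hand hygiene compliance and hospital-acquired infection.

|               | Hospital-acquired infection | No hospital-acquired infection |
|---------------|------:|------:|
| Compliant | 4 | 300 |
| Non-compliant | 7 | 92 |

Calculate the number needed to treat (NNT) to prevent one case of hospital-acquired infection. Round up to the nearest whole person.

18

Risk in treated group = 4/304 = 0.01316; risk in control = 7/99 = 0.07071.
Absolute risk reduction = 0.07071 − 0.01316 = 0.05755
NNT = 1 / ARR = 1 / 0.05755 = 17.376 → round up → 18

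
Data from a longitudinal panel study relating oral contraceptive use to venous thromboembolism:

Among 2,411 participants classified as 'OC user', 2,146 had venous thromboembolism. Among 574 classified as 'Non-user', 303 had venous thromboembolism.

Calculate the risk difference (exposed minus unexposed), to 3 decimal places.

From the description: a = 2146, b = 265, c = 303, d = 271.
Risk in exposed = 2146/2411 = 0.890087; risk in unexposed = 303/574 = 0.527875.
Risk difference = 0.890087 − 0.527875 = 0.362213

0.362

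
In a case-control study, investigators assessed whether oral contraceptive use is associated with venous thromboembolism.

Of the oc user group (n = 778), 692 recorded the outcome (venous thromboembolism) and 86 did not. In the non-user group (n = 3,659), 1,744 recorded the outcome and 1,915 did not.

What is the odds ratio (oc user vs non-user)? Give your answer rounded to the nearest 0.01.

8.84

From the description: a = 692, b = 86, c = 1744, d = 1915.
OR = (a·d)/(b·c) = (692 × 1915) / (86 × 1744) = 1325180 / 149984 = 8.83548
The odds of venous thromboembolism are about 8.84 times as high in the oc user group.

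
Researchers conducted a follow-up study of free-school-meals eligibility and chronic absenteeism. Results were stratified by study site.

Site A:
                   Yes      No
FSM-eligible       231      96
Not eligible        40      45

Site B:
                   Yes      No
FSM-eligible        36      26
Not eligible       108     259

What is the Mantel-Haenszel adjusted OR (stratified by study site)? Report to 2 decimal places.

2.96

OR_MH = Σ(aᵢdᵢ/nᵢ) / Σ(bᵢcᵢ/nᵢ), where nᵢ is the stratum total.
Stratum 1 (Site A): n = 412; a·d/n = 231·45/412 = 25.2306; b·c/n = 96·40/412 = 9.3204
Stratum 2 (Site B): n = 429; a·d/n = 36·259/429 = 21.7343; b·c/n = 26·108/429 = 6.5455
OR_MH = (25.2306 + 21.7343) / (9.3204 + 6.5455) = 46.9648 / 15.8658 = 2.96012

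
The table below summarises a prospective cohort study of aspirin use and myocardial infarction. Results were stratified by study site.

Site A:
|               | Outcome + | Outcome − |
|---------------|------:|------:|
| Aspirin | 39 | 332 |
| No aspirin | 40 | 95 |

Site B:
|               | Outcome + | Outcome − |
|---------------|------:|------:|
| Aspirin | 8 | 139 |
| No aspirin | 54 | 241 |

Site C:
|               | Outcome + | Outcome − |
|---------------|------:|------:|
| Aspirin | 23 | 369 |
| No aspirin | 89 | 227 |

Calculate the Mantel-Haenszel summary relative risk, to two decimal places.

0.27

RR_MH = Σ(aᵢ·n₀ᵢ/nᵢ) / Σ(cᵢ·n₁ᵢ/nᵢ), with n₁ᵢ = aᵢ+bᵢ (exposed), n₀ᵢ = cᵢ+dᵢ (unexposed), nᵢ = n₁ᵢ+n₀ᵢ.
Stratum 1 (Site A): n₁ = 371, n₀ = 135, n = 506; a·n₀/n = 39·135/506 = 10.4051; c·n₁/n = 40·371/506 = 29.3281
Stratum 2 (Site B): n₁ = 147, n₀ = 295, n = 442; a·n₀/n = 8·295/442 = 5.3394; c·n₁/n = 54·147/442 = 17.9593
Stratum 3 (Site C): n₁ = 392, n₀ = 316, n = 708; a·n₀/n = 23·316/708 = 10.2655; c·n₁/n = 89·392/708 = 49.2768
RR_MH = (10.4051 + 5.3394 + 10.2655) / (29.3281 + 17.9593 + 49.2768) = 26.0100 / 96.5642 = 0.26935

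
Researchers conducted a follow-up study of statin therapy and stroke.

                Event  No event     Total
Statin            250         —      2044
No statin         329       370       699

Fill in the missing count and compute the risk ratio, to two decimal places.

0.26

The missing cell is in the exposed row: 2044 − 250 = 1794.
So a = 250, b = 1794, c = 329, d = 370.
RR = [a/(a+b)] / [c/(c+d)] = (250/2044) / (329/699) = 0.12231/0.47067 = 0.25986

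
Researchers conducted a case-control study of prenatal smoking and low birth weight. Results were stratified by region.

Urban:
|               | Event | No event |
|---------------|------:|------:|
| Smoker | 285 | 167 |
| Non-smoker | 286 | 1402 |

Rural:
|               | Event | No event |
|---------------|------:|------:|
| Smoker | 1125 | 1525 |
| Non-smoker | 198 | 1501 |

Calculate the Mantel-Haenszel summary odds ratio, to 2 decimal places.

6.27

OR_MH = Σ(aᵢdᵢ/nᵢ) / Σ(bᵢcᵢ/nᵢ), where nᵢ is the stratum total.
Stratum 1 (Urban): n = 2140; a·d/n = 285·1402/2140 = 186.7150; b·c/n = 167·286/2140 = 22.3187
Stratum 2 (Rural): n = 4349; a·d/n = 1125·1501/4349 = 388.2789; b·c/n = 1525·198/4349 = 69.4298
OR_MH = (186.7150 + 388.2789) / (22.3187 + 69.4298) = 574.9939 / 91.7484 = 6.26707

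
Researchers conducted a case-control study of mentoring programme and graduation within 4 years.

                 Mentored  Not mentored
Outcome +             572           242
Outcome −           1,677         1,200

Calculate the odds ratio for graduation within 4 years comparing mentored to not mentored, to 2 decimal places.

Reading the table with exposure as columns: a = 572 (Mentored, case), b = 1677 (Mentored, non-case), c = 242 (Not mentored, case), d = 1200.
OR = (a·d)/(b·c) = (572 × 1200) / (1677 × 242) = 686400 / 405834 = 1.69133
The odds of graduation within 4 years are about 1.69 times as high in the mentored group.

1.69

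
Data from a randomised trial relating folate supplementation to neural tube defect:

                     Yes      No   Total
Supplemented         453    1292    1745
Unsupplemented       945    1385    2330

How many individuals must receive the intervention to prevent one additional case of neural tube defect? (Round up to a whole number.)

7

Risk in treated group = 453/1745 = 0.25960; risk in control = 945/2330 = 0.40558.
Absolute risk reduction = 0.40558 − 0.25960 = 0.14598
NNT = 1 / ARR = 1 / 0.14598 = 6.850 → round up → 7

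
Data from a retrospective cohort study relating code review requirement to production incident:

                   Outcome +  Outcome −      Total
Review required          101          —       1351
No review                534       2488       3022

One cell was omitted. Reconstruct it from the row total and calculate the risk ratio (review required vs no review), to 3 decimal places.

The missing cell is in the exposed row: 1351 − 101 = 1250.
So a = 101, b = 1250, c = 534, d = 2488.
RR = [a/(a+b)] / [c/(c+d)] = (101/1351) / (534/3022) = 0.07476/0.17670 = 0.42308

0.423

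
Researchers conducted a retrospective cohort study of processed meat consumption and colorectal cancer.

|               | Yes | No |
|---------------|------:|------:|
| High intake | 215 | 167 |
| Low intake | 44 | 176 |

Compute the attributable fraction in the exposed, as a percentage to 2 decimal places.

64.47

Cells: a = 215, b = 167, c = 44, d = 176.
Risk in exposed = 215/382 = 0.56283; risk in unexposed = 44/220 = 0.20000.
RR = 0.56283/0.20000 = 2.81414
AR% = (RR − 1)/RR × 100 = (2.81414 − 1)/2.81414 × 100 = 64.4651%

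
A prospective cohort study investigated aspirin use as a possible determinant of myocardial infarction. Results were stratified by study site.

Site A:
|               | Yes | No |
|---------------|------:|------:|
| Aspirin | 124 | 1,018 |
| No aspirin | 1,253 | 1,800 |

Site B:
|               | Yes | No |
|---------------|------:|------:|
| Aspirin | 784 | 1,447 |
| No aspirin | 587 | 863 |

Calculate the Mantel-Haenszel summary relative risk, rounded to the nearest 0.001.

RR_MH = Σ(aᵢ·n₀ᵢ/nᵢ) / Σ(cᵢ·n₁ᵢ/nᵢ), with n₁ᵢ = aᵢ+bᵢ (exposed), n₀ᵢ = cᵢ+dᵢ (unexposed), nᵢ = n₁ᵢ+n₀ᵢ.
Stratum 1 (Site A): n₁ = 1142, n₀ = 3053, n = 4195; a·n₀/n = 124·3053/4195 = 90.2436; c·n₁/n = 1253·1142/4195 = 341.1027
Stratum 2 (Site B): n₁ = 2231, n₀ = 1450, n = 3681; a·n₀/n = 784·1450/3681 = 308.8291; c·n₁/n = 587·2231/3681 = 355.7721
RR_MH = (90.2436 + 308.8291) / (341.1027 + 355.7721) = 399.0727 / 696.8748 = 0.57266

0.573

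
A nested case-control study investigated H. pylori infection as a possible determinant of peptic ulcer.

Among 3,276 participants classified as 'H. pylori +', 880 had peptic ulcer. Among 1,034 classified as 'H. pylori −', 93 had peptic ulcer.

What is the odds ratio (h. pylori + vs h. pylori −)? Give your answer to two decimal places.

3.72

From the description: a = 880, b = 2396, c = 93, d = 941.
OR = (a·d)/(b·c) = (880 × 941) / (2396 × 93) = 828080 / 222828 = 3.71623
The odds of peptic ulcer are about 3.72 times as high in the h. pylori + group.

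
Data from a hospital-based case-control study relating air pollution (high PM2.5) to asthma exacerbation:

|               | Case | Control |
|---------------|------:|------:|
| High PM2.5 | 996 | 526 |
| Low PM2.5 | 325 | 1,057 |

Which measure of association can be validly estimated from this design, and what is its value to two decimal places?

Cells: a = 996, b = 526, c = 325, d = 1057.
This is a hospital-based case-control study: participants were sampled on outcome status, so risks in the source population cannot be estimated directly — relative risk is not valid here. The odds ratio is the appropriate measure.
OR = (a·d)/(b·c) = (996 × 1057) / (526 × 325) = 1052772 / 170950 = 6.15836

6.16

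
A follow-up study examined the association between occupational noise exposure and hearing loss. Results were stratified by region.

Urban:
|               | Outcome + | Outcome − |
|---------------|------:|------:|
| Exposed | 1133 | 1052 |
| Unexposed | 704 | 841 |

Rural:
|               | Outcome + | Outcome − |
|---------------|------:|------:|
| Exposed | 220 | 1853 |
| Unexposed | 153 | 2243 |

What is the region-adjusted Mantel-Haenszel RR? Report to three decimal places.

1.215

RR_MH = Σ(aᵢ·n₀ᵢ/nᵢ) / Σ(cᵢ·n₁ᵢ/nᵢ), with n₁ᵢ = aᵢ+bᵢ (exposed), n₀ᵢ = cᵢ+dᵢ (unexposed), nᵢ = n₁ᵢ+n₀ᵢ.
Stratum 1 (Urban): n₁ = 2185, n₀ = 1545, n = 3730; a·n₀/n = 1133·1545/3730 = 469.2989; c·n₁/n = 704·2185/3730 = 412.3968
Stratum 2 (Rural): n₁ = 2073, n₀ = 2396, n = 4469; a·n₀/n = 220·2396/4469 = 117.9503; c·n₁/n = 153·2073/4469 = 70.9709
RR_MH = (469.2989 + 117.9503) / (412.3968 + 70.9709) = 587.2493 / 483.3677 = 1.21491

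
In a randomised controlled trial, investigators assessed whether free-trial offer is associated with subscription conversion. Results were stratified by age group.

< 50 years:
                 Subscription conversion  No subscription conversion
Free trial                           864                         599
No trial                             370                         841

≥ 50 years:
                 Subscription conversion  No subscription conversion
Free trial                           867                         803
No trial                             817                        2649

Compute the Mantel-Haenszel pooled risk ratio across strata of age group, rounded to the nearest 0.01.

RR_MH = Σ(aᵢ·n₀ᵢ/nᵢ) / Σ(cᵢ·n₁ᵢ/nᵢ), with n₁ᵢ = aᵢ+bᵢ (exposed), n₀ᵢ = cᵢ+dᵢ (unexposed), nᵢ = n₁ᵢ+n₀ᵢ.
Stratum 1 (< 50 years): n₁ = 1463, n₀ = 1211, n = 2674; a·n₀/n = 864·1211/2674 = 391.2880; c·n₁/n = 370·1463/2674 = 202.4346
Stratum 2 (≥ 50 years): n₁ = 1670, n₀ = 3466, n = 5136; a·n₀/n = 867·3466/5136 = 585.0900; c·n₁/n = 817·1670/5136 = 265.6523
RR_MH = (391.2880 + 585.0900) / (202.4346 + 265.6523) = 976.3779 / 468.0868 = 2.08589

2.09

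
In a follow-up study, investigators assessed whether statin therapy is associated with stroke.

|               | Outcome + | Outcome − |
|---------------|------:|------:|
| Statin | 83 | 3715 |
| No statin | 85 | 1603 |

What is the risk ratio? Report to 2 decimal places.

0.43

Cells: a = 83, b = 3715, c = 85, d = 1603.
Risk in exposed = 83/3798 = 0.02185; risk in unexposed = 85/1688 = 0.05036.
RR = 0.02185 / 0.05036 = 0.43399
The risk is 57% lower among the exposed than among the unexposed.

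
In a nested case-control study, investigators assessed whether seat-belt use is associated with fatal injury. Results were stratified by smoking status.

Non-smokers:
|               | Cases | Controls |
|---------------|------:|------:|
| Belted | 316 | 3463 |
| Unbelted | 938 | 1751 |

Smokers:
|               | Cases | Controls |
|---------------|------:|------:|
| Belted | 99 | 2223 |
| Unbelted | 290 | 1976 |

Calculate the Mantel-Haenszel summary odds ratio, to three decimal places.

0.199

OR_MH = Σ(aᵢdᵢ/nᵢ) / Σ(bᵢcᵢ/nᵢ), where nᵢ is the stratum total.
Stratum 1 (Non-smokers): n = 6468; a·d/n = 316·1751/6468 = 85.5467; b·c/n = 3463·938/6468 = 502.2100
Stratum 2 (Smokers): n = 4588; a·d/n = 99·1976/4588 = 42.6382; b·c/n = 2223·290/4588 = 140.5122
OR_MH = (85.5467 + 42.6382) / (502.2100 + 140.5122) = 128.1849 / 642.7222 = 0.19944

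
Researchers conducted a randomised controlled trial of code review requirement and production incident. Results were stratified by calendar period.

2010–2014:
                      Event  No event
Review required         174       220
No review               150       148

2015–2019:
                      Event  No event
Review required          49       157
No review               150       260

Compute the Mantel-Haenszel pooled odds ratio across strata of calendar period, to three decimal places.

OR_MH = Σ(aᵢdᵢ/nᵢ) / Σ(bᵢcᵢ/nᵢ), where nᵢ is the stratum total.
Stratum 1 (2010–2014): n = 692; a·d/n = 174·148/692 = 37.2139; b·c/n = 220·150/692 = 47.6879
Stratum 2 (2015–2019): n = 616; a·d/n = 49·260/616 = 20.6818; b·c/n = 157·150/616 = 38.2305
OR_MH = (37.2139 + 20.6818) / (47.6879 + 38.2305) = 57.8957 / 85.9184 = 0.67385

0.674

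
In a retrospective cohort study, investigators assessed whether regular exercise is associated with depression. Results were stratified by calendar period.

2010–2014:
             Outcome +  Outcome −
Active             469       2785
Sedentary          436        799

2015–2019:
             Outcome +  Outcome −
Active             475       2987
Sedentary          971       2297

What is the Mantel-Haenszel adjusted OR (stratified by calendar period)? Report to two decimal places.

0.35

OR_MH = Σ(aᵢdᵢ/nᵢ) / Σ(bᵢcᵢ/nᵢ), where nᵢ is the stratum total.
Stratum 1 (2010–2014): n = 4489; a·d/n = 469·799/4489 = 83.4776; b·c/n = 2785·436/4489 = 270.4968
Stratum 2 (2015–2019): n = 6730; a·d/n = 475·2297/6730 = 162.1211; b·c/n = 2987·971/6730 = 430.9624
OR_MH = (83.4776 + 162.1211) / (270.4968 + 430.9624) = 245.5987 / 701.4592 = 0.35013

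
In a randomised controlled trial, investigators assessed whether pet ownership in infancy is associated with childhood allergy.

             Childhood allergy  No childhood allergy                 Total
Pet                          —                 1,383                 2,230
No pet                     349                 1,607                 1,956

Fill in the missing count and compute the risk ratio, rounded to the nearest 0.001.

2.129

The missing cell is in the exposed row: 2230 − 1383 = 847.
So a = 847, b = 1383, c = 349, d = 1607.
RR = [a/(a+b)] / [c/(c+d)] = (847/2230) / (349/1956) = 0.37982/0.17843 = 2.12874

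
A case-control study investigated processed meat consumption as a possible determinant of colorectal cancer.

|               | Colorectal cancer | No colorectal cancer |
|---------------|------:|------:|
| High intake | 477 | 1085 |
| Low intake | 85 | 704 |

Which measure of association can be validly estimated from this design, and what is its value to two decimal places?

3.64

Cells: a = 477, b = 1085, c = 85, d = 704.
This is a case-control study: participants were sampled on outcome status, so risks in the source population cannot be estimated directly — relative risk is not valid here. The odds ratio is the appropriate measure.
OR = (a·d)/(b·c) = (477 × 704) / (1085 × 85) = 335808 / 92225 = 3.64118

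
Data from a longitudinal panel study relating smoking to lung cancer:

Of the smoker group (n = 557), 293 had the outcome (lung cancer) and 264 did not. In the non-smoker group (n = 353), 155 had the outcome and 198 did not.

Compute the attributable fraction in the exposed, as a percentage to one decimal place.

16.5

From the description: a = 293, b = 264, c = 155, d = 198.
Risk in exposed = 293/557 = 0.52603; risk in unexposed = 155/353 = 0.43909.
RR = 0.52603/0.43909 = 1.19800
AR% = (RR − 1)/RR × 100 = (1.19800 − 1)/1.19800 × 100 = 16.5273%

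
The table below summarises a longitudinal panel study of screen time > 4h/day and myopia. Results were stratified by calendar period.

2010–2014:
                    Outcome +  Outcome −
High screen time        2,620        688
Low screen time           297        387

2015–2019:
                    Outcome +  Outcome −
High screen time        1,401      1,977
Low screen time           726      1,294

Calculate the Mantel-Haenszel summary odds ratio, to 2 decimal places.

OR_MH = Σ(aᵢdᵢ/nᵢ) / Σ(bᵢcᵢ/nᵢ), where nᵢ is the stratum total.
Stratum 1 (2010–2014): n = 3992; a·d/n = 2620·387/3992 = 253.9930; b·c/n = 688·297/3992 = 51.1864
Stratum 2 (2015–2019): n = 5398; a·d/n = 1401·1294/5398 = 335.8455; b·c/n = 1977·726/5398 = 265.8951
OR_MH = (253.9930 + 335.8455) / (51.1864 + 265.8951) = 589.8385 / 317.0815 = 1.86021

1.86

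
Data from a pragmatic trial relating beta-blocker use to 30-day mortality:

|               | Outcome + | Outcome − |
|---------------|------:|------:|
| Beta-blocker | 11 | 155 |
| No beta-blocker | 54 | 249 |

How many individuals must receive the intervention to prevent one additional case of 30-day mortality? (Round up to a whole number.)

9

Risk in treated group = 11/166 = 0.06627; risk in control = 54/303 = 0.17822.
Absolute risk reduction = 0.17822 − 0.06627 = 0.11195
NNT = 1 / ARR = 1 / 0.11195 = 8.932 → round up → 9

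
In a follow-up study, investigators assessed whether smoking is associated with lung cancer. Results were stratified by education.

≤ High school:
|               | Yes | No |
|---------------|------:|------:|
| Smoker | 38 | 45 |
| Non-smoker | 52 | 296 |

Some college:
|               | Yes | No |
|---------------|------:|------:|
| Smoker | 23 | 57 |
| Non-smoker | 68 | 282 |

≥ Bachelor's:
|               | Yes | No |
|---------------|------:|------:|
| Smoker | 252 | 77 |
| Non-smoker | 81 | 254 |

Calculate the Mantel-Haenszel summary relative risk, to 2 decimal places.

RR_MH = Σ(aᵢ·n₀ᵢ/nᵢ) / Σ(cᵢ·n₁ᵢ/nᵢ), with n₁ᵢ = aᵢ+bᵢ (exposed), n₀ᵢ = cᵢ+dᵢ (unexposed), nᵢ = n₁ᵢ+n₀ᵢ.
Stratum 1 (≤ High school): n₁ = 83, n₀ = 348, n = 431; a·n₀/n = 38·348/431 = 30.6821; c·n₁/n = 52·83/431 = 10.0139
Stratum 2 (Some college): n₁ = 80, n₀ = 350, n = 430; a·n₀/n = 23·350/430 = 18.7209; c·n₁/n = 68·80/430 = 12.6512
Stratum 3 (≥ Bachelor's): n₁ = 329, n₀ = 335, n = 664; a·n₀/n = 252·335/664 = 127.1386; c·n₁/n = 81·329/664 = 40.1340
RR_MH = (30.6821 + 18.7209 + 127.1386) / (10.0139 + 12.6512 + 40.1340) = 176.5416 / 62.7991 = 2.81121

2.81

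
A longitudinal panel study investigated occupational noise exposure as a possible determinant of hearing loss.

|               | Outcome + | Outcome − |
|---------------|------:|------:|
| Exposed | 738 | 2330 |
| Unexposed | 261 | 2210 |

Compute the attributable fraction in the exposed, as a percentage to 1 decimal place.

56.1

Cells: a = 738, b = 2330, c = 261, d = 2210.
Risk in exposed = 738/3068 = 0.24055; risk in unexposed = 261/2471 = 0.10563.
RR = 0.24055/0.10563 = 2.27737
AR% = (RR − 1)/RR × 100 = (2.27737 − 1)/2.27737 × 100 = 56.0897%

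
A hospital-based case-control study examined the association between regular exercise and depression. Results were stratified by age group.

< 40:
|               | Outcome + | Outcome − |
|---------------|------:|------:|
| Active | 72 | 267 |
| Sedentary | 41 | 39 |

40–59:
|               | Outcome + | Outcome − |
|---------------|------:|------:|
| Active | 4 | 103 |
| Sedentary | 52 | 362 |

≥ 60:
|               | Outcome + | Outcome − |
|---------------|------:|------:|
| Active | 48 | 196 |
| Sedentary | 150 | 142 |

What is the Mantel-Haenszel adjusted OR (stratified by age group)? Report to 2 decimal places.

OR_MH = Σ(aᵢdᵢ/nᵢ) / Σ(bᵢcᵢ/nᵢ), where nᵢ is the stratum total.
Stratum 1 (< 40): n = 419; a·d/n = 72·39/419 = 6.7017; b·c/n = 267·41/419 = 26.1265
Stratum 2 (40–59): n = 521; a·d/n = 4·362/521 = 2.7793; b·c/n = 103·52/521 = 10.2802
Stratum 3 (≥ 60): n = 536; a·d/n = 48·142/536 = 12.7164; b·c/n = 196·150/536 = 54.8507
OR_MH = (6.7017 + 2.7793 + 12.7164) / (26.1265 + 10.2802 + 54.8507) = 22.1974 / 91.2575 = 0.24324

0.24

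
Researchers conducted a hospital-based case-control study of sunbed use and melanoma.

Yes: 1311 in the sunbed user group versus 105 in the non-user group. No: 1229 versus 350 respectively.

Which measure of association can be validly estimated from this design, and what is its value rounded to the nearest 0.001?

From the description: a = 1311, b = 1229, c = 105, d = 350.
This is a hospital-based case-control study: participants were sampled on outcome status, so risks in the source population cannot be estimated directly — relative risk is not valid here. The odds ratio is the appropriate measure.
OR = (a·d)/(b·c) = (1311 × 350) / (1229 × 105) = 458850 / 129045 = 3.55574

3.556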